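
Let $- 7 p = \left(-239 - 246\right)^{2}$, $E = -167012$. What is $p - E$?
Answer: $\frac{933859}{7} \approx 1.3341 \cdot 10^{5}$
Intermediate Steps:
$p = - \frac{235225}{7}$ ($p = - \frac{\left(-239 - 246\right)^{2}}{7} = - \frac{\left(-485\right)^{2}}{7} = \left(- \frac{1}{7}\right) 235225 = - \frac{235225}{7} \approx -33604.0$)
$p - E = - \frac{235225}{7} - -167012 = - \frac{235225}{7} + 167012 = \frac{933859}{7}$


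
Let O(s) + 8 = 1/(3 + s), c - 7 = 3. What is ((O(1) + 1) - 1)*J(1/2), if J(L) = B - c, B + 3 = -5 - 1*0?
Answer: 279/2 ≈ 139.50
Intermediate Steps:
c = 10 (c = 7 + 3 = 10)
B = -8 (B = -3 + (-5 - 1*0) = -3 + (-5 + 0) = -3 - 5 = -8)
O(s) = -8 + 1/(3 + s)
J(L) = -18 (J(L) = -8 - 1*10 = -8 - 10 = -18)
((O(1) + 1) - 1)*J(1/2) = (((-23 - 8*1)/(3 + 1) + 1) - 1)*(-18) = (((-23 - 8)/4 + 1) - 1)*(-18) = (((¼)*(-31) + 1) - 1)*(-18) = ((-31/4 + 1) - 1)*(-18) = (-27/4 - 1)*(-18) = -31/4*(-18) = 279/2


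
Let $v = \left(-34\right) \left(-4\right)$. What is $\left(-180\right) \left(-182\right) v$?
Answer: $4455360$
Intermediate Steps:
$v = 136$
$\left(-180\right) \left(-182\right) v = \left(-180\right) \left(-182\right) 136 = 32760 \cdot 136 = 4455360$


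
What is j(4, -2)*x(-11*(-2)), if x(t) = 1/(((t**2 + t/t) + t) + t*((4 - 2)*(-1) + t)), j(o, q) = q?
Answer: -2/947 ≈ -0.0021119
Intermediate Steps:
x(t) = 1/(1 + t + t**2 + t*(-2 + t)) (x(t) = 1/(((t**2 + 1) + t) + t*(2*(-1) + t)) = 1/(((1 + t**2) + t) + t*(-2 + t)) = 1/((1 + t + t**2) + t*(-2 + t)) = 1/(1 + t + t**2 + t*(-2 + t)))
j(4, -2)*x(-11*(-2)) = -2/(1 - (-11)*(-2) + 2*(-11*(-2))**2) = -2/(1 - 1*22 + 2*22**2) = -2/(1 - 22 + 2*484) = -2/(1 - 22 + 968) = -2/947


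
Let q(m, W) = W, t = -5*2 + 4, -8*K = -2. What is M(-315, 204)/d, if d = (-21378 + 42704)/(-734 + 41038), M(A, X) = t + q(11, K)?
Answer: -115874/10663 ≈ -10.867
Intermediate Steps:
K = 1/4 (K = -1/8*(-2) = 1/4 ≈ 0.25000)
t = -6 (t = -10 + 4 = -6)
M(A, X) = -23/4 (M(A, X) = -6 + 1/4 = -23/4)
d = 10663/20152 (d = 21326/40304 = 21326*(1/40304) = 10663/20152 ≈ 0.52913)
M(-315, 204)/d = -23/(4*10663/20152) = -23/4*20152/10663 = -115874/10663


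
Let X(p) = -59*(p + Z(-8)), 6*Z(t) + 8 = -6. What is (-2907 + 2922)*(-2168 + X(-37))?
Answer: 2290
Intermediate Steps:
Z(t) = -7/3 (Z(t) = -4/3 + (1/6)*(-6) = -4/3 - 1 = -7/3)
X(p) = 413/3 - 59*p (X(p) = -59*(p - 7/3) = -59*(-7/3 + p) = 413/3 - 59*p)
(-2907 + 2922)*(-2168 + X(-37)) = (-2907 + 2922)*(-2168 + (413/3 - 59*(-37))) = 15*(-2168 + (413/3 + 2183)) = 15*(-2168 + 6962/3) = 15*(458/3) = 2290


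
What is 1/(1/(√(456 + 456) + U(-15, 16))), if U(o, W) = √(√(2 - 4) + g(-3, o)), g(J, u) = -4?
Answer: √(-4 + I*√2) + 4*√57 ≈ 30.548 + 2.0301*I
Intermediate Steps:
U(o, W) = √(-4 + I*√2) (U(o, W) = √(√(2 - 4) - 4) = √(√(-2) - 4) = √(I*√2 - 4) = √(-4 + I*√2))
1/(1/(√(456 + 456) + U(-15, 16))) = 1/(1/(√(456 + 456) + √(-4 + I*√2))) = 1/(1/(√912 + √(-4 + I*√2))) = 1/(1/(4*√57 + √(-4 + I*√2))) = 1/(1/(√(-4 + I*√2) + 4*√57)) = √(-4 + I*√2) + 4*√57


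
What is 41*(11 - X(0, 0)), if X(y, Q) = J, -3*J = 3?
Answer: 492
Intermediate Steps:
J = -1 (J = -1/3*3 = -1)
X(y, Q) = -1
41*(11 - X(0, 0)) = 41*(11 - 1*(-1)) = 41*(11 + 1) = 41*12 = 492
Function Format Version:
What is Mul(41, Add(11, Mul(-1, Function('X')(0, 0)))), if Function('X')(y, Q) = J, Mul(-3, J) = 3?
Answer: 492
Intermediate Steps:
J = -1 (J = Mul(Rational(-1, 3), 3) = -1)
Function('X')(y, Q) = -1
Mul(41, Add(11, Mul(-1, Function('X')(0, 0)))) = Mul(41, Add(11, Mul(-1, -1))) = Mul(41, Add(11, 1)) = Mul(41, 12) = 492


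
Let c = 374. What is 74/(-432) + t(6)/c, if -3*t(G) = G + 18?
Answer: -7783/40392 ≈ -0.19269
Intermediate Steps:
t(G) = -6 - G/3 (t(G) = -(G + 18)/3 = -(18 + G)/3 = -6 - G/3)
74/(-432) + t(6)/c = 74/(-432) + (-6 - 1/3*6)/374 = 74*(-1/432) + (-6 - 2)*(1/374) = -37/216 - 8*1/374 = -37/216 - 4/187 = -7783/40392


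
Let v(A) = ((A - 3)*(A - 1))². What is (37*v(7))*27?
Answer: 575424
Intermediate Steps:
v(A) = (-1 + A)²*(-3 + A)² (v(A) = ((-3 + A)*(-1 + A))² = ((-1 + A)*(-3 + A))² = (-1 + A)²*(-3 + A)²)
(37*v(7))*27 = (37*((-1 + 7)²*(-3 + 7)²))*27 = (37*(6²*4²))*27 = (37*(36*16))*27 = (37*576)*27 = 21312*27 = 575424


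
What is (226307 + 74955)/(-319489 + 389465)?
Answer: 150631/34988 ≈ 4.3052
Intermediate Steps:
(226307 + 74955)/(-319489 + 389465) = 301262/69976 = 301262*(1/69976) = 150631/34988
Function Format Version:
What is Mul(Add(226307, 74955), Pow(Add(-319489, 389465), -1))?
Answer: Rational(150631, 34988) ≈ 4.3052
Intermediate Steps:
Mul(Add(226307, 74955), Pow(Add(-319489, 389465), -1)) = Mul(301262, Pow(69976, -1)) = Mul(301262, Rational(1, 69976)) = Rational(150631, 34988)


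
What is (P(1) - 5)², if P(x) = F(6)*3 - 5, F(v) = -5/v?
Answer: 625/4 ≈ 156.25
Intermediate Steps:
P(x) = -15/2 (P(x) = -5/6*3 - 5 = -5*⅙*3 - 5 = -⅚*3 - 5 = -5/2 - 5 = -15/2)
(P(1) - 5)² = (-15/2 - 5)² = (-25/2)² = 625/4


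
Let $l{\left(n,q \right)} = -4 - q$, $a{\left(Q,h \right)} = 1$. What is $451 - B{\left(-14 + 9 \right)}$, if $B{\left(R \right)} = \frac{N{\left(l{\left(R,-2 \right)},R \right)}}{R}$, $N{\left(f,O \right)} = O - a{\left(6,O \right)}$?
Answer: $\frac{2249}{5} \approx 449.8$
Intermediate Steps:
$N{\left(f,O \right)} = -1 + O$ ($N{\left(f,O \right)} = O - 1 = -1 + O$)
$B{\left(R \right)} = \frac{-1 + R}{R}$
$451 - B{\left(-14 + 9 \right)} = 451 - \frac{-1 + \left(-14 + 9\right)}{-14 + 9} = 451 - \frac{-1 - 5}{-5} = 451 - \left(- \frac{1}{5}\right) \left(-6\right) = 451 - \frac{6}{5} = \frac{2249}{5}$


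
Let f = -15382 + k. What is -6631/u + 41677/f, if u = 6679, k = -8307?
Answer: -435442442/158218831 ≈ -2.7522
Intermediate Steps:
f = -23689 (f = -15382 - 8307 = -23689)
-6631/u + 41677/f = -6631/6679 + 41677/(-23689) = -6631*1/6679 + 41677*(-1/23689) = -6631/6679 - 41677/23689 = -435442442/158218831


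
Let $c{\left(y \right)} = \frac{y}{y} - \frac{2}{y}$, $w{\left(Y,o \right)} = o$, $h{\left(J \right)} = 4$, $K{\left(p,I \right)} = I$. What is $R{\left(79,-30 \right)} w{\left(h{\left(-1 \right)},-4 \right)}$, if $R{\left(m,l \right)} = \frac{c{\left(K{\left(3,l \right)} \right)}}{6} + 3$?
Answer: $- \frac{572}{45} \approx -12.711$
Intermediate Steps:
$c{\left(y \right)} = 1 - \frac{2}{y}$
$R{\left(m,l \right)} = 3 + \frac{-2 + l}{6 l}$ ($R{\left(m,l \right)} = \frac{\frac{1}{l} \left(-2 + l\right)}{6} + 3 = \frac{-2 + l}{l} \frac{1}{6} + 3 = \frac{-2 + l}{6 l} + 3 = 3 + \frac{-2 + l}{6 l}$)
$R{\left(79,-30 \right)} w{\left(h{\left(-1 \right)},-4 \right)} = \frac{-2 + 19 \left(-30\right)}{6 \left(-30\right)} \left(-4\right) = \frac{1}{6} \left(- \frac{1}{30}\right) \left(-2 - 570\right) \left(-4\right) = \frac{1}{6} \left(- \frac{1}{30}\right) \left(-572\right) \left(-4\right) = \frac{143}{45} \left(-4\right) = - \frac{572}{45}$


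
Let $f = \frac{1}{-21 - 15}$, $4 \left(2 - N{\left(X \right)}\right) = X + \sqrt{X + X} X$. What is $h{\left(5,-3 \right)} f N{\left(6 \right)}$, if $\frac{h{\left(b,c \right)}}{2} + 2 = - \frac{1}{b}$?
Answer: $\frac{11}{180} - \frac{11 \sqrt{3}}{30} \approx -0.57397$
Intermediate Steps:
$h{\left(b,c \right)} = -4 - \frac{2}{b}$ ($h{\left(b,c \right)} = -4 + 2 \left(- \frac{1}{b}\right) = -4 - \frac{2}{b}$)
$N{\left(X \right)} = 2 - \frac{X}{4} - \frac{\sqrt{2} X^{\frac{3}{2}}}{4}$ ($N{\left(X \right)} = 2 - \frac{X + \sqrt{X + X} X}{4} = 2 - \frac{X + \sqrt{2 X} X}{4} = 2 - \frac{X + \sqrt{2} \sqrt{X} X}{4} = 2 - \frac{X + \sqrt{2} X^{\frac{3}{2}}}{4} = 2 - \left(\frac{X}{4} + \frac{\sqrt{2} X^{\frac{3}{2}}}{4}\right) = 2 - \frac{X}{4} - \frac{\sqrt{2} X^{\frac{3}{2}}}{4}$)
$f = - \frac{1}{36}$ ($f = \frac{1}{-21 - 15} = \frac{1}{-36} = - \frac{1}{36} \approx -0.027778$)
$h{\left(5,-3 \right)} f N{\left(6 \right)} = \left(-4 - \frac{2}{5}\right) \left(- \frac{1}{36}\right) \left(2 - \frac{3}{2} - \frac{\sqrt{2} \cdot 6^{\frac{3}{2}}}{4}\right) = \left(-4 - \frac{2}{5}\right) \left(- \frac{1}{36}\right) \left(2 - \frac{3}{2} - \frac{\sqrt{2} \cdot 6 \sqrt{6}}{4}\right) = \left(-4 - \frac{2}{5}\right) \left(- \frac{1}{36}\right) \left(2 - \frac{3}{2} - 3 \sqrt{3}\right) = \left(- \frac{22}{5}\right) \left(- \frac{1}{36}\right) \left(\frac{1}{2} - 3 \sqrt{3}\right) = \frac{11 \left(\frac{1}{2} - 3 \sqrt{3}\right)}{90} = \frac{11}{180} - \frac{11 \sqrt{3}}{30}$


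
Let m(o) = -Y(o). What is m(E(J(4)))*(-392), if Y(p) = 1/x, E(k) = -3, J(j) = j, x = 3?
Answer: 392/3 ≈ 130.67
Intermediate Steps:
Y(p) = ⅓ (Y(p) = 1/3 = ⅓)
m(o) = -⅓ (m(o) = -1*⅓ = -⅓)
m(E(J(4)))*(-392) = -⅓*(-392) = 392/3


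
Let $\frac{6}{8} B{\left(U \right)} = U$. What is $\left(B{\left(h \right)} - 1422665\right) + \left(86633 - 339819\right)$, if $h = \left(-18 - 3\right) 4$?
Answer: $-1675963$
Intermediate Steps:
$h = -84$ ($h = \left(-21\right) 4 = -84$)
$B{\left(U \right)} = \frac{4 U}{3}$
$\left(B{\left(h \right)} - 1422665\right) + \left(86633 - 339819\right) = \left(\frac{4}{3} \left(-84\right) - 1422665\right) + \left(86633 - 339819\right) = \left(-112 - 1422665\right) - 253186 = -1422777 - 253186 = -1675963$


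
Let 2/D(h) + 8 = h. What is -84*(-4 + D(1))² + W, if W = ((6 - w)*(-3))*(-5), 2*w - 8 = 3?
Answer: -21495/14 ≈ -1535.4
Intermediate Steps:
w = 11/2 (w = 4 + (½)*3 = 4 + 3/2 = 11/2 ≈ 5.5000)
D(h) = 2/(-8 + h)
W = 15/2 (W = ((6 - 1*11/2)*(-3))*(-5) = ((6 - 11/2)*(-3))*(-5) = ((½)*(-3))*(-5) = -3/2*(-5) = 15/2 ≈ 7.5000)
-84*(-4 + D(1))² + W = -84*(-4 + 2/(-8 + 1))² + 15/2 = -84*(-4 + 2/(-7))² + 15/2 = -84*(-4 + 2*(-⅐))² + 15/2 = -84*(-4 - 2/7)² + 15/2 = -84*(-30/7)² + 15/2 = -84*900/49 + 15/2 = -10800/7 + 15/2 = -21495/14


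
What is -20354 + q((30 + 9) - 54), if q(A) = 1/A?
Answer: -305311/15 ≈ -20354.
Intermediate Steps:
-20354 + q((30 + 9) - 54) = -20354 + 1/((30 + 9) - 54) = -20354 + 1/(39 - 54) = -20354 + 1/(-15) = -20354 - 1/15 = -305311/15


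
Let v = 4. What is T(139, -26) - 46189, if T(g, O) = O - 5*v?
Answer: -46235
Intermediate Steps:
T(g, O) = -20 + O (T(g, O) = O - 5*4 = O - 20 = -20 + O)
T(139, -26) - 46189 = (-20 - 26) - 46189 = -46 - 46189 = -46235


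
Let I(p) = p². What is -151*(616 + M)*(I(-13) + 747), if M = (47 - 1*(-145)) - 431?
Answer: -52145132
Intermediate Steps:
M = -239 (M = (47 + 145) - 431 = 192 - 431 = -239)
-151*(616 + M)*(I(-13) + 747) = -151*(616 - 239)*((-13)² + 747) = -56927*(169 + 747) = -56927*916 = -151*345332 = -52145132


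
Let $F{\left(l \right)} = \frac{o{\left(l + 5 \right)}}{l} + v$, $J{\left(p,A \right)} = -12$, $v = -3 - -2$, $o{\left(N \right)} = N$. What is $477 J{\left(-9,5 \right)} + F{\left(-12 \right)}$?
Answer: $- \frac{68693}{12} \approx -5724.4$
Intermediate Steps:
$v = -1$ ($v = -3 + 2 = -1$)
$F{\left(l \right)} = -1 + \frac{5 + l}{l}$ ($F{\left(l \right)} = \frac{l + 5}{l} - 1 = \frac{5 + l}{l} - 1 = -1 + \frac{5 + l}{l}$)
$477 J{\left(-9,5 \right)} + F{\left(-12 \right)} = 477 \left(-12\right) + \frac{5}{-12} = -5724 + 5 \left(- \frac{1}{12}\right) = -5724 - \frac{5}{12} = - \frac{68693}{12}$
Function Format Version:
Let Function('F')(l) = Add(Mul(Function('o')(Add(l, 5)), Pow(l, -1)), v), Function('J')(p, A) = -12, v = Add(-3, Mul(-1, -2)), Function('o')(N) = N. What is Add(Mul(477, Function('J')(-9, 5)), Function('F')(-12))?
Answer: Rational(-68693, 12) ≈ -5724.4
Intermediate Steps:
v = -1 (v = Add(-3, 2) = -1)
Function('F')(l) = Add(-1, Mul(Pow(l, -1), Add(5, l))) (Function('F')(l) = Add(Mul(Add(l, 5), Pow(l, -1)), -1) = Add(Mul(Add(5, l), Pow(l, -1)), -1) = Add(Mul(Pow(l, -1), Add(5, l)), -1) = Add(-1, Mul(Pow(l, -1), Add(5, l))))
Add(Mul(477, Function('J')(-9, 5)), Function('F')(-12)) = Add(Mul(477, -12), Mul(5, Pow(-12, -1))) = Add(-5724, Mul(5, Rational(-1, 12))) = Add(-5724, Rational(-5, 12)) = Rational(-68693, 12)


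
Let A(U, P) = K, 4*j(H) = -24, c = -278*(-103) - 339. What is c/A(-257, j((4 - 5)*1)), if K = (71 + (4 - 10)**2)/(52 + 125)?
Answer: 5008215/107 ≈ 46806.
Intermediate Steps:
c = 28295 (c = 28634 - 339 = 28295)
K = 107/177 (K = (71 + (-6)**2)/177 = (71 + 36)*(1/177) = 107*(1/177) = 107/177 ≈ 0.60452)
j(H) = -6 (j(H) = (1/4)*(-24) = -6)
A(U, P) = 107/177
c/A(-257, j((4 - 5)*1)) = 28295/(107/177) = 28295*(177/107) = 5008215/107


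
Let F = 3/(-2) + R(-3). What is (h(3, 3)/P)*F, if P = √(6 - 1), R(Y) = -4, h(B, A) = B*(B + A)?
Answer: -99*√5/5 ≈ -44.274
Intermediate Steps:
h(B, A) = B*(A + B)
F = -11/2 (F = 3/(-2) - 4 = 3*(-½) - 4 = -3/2 - 4 = -11/2 ≈ -5.5000)
P = √5 ≈ 2.2361
(h(3, 3)/P)*F = ((3*(3 + 3))/(√5))*(-11/2) = ((√5/5)*(3*6))*(-11/2) = ((√5/5)*18)*(-11/2) = (18*√5/5)*(-11/2) = -99*√5/5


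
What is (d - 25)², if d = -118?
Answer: 20449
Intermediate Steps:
(d - 25)² = (-118 - 25)² = (-143)² = 20449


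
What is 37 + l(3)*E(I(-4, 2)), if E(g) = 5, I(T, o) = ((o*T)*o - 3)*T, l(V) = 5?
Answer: 62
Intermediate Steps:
I(T, o) = T*(-3 + T*o²) (I(T, o) = ((T*o)*o - 3)*T = (T*o² - 3)*T = (-3 + T*o²)*T = T*(-3 + T*o²))
37 + l(3)*E(I(-4, 2)) = 37 + 5*5 = 37 + 25 = 62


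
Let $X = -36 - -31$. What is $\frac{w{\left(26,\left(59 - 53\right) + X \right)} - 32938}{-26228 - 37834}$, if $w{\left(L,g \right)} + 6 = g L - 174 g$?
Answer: $\frac{16546}{32031} \approx 0.51656$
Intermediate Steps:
$X = -5$ ($X = -36 + 31 = -5$)
$w{\left(L,g \right)} = -6 - 174 g + L g$ ($w{\left(L,g \right)} = -6 + \left(g L - 174 g\right) = -6 + \left(L g - 174 g\right) = -6 + \left(- 174 g + L g\right) = -6 - 174 g + L g$)
$\frac{w{\left(26,\left(59 - 53\right) + X \right)} - 32938}{-26228 - 37834} = \frac{\left(-6 - 174 \left(\left(59 - 53\right) - 5\right) + 26 \left(\left(59 - 53\right) - 5\right)\right) - 32938}{-26228 - 37834} = \frac{\left(-6 - 174 \left(6 - 5\right) + 26 \left(6 - 5\right)\right) - 32938}{-64062} = \left(\left(-6 - 174 + 26 \cdot 1\right) - 32938\right) \left(- \frac{1}{64062}\right) = \left(\left(-6 - 174 + 26\right) - 32938\right) \left(- \frac{1}{64062}\right) = \left(-154 - 32938\right) \left(- \frac{1}{64062}\right) = \left(-33092\right) \left(- \frac{1}{64062}\right) = \frac{16546}{32031}$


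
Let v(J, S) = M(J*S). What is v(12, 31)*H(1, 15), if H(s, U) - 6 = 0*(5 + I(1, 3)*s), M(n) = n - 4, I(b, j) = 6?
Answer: 2208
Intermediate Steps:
M(n) = -4 + n
v(J, S) = -4 + J*S
H(s, U) = 6 (H(s, U) = 6 + 0*(5 + 6*s) = 6 + 0 = 6)
v(12, 31)*H(1, 15) = (-4 + 12*31)*6 = (-4 + 372)*6 = 368*6 = 2208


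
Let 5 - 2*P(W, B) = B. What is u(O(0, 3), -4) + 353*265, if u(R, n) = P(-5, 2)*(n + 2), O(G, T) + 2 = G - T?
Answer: 93542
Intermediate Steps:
O(G, T) = -2 + G - T (O(G, T) = -2 + (G - T) = -2 + G - T)
P(W, B) = 5/2 - B/2
u(R, n) = 3 + 3*n/2 (u(R, n) = (5/2 - ½*2)*(n + 2) = (5/2 - 1)*(2 + n) = 3*(2 + n)/2 = 3 + 3*n/2)
u(O(0, 3), -4) + 353*265 = (3 + (3/2)*(-4)) + 353*265 = (3 - 6) + 93545 = -3 + 93545 = 93542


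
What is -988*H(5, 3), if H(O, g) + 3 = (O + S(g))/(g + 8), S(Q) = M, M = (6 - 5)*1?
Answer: 26676/11 ≈ 2425.1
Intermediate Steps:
M = 1 (M = 1*1 = 1)
S(Q) = 1
H(O, g) = -3 + (1 + O)/(8 + g) (H(O, g) = -3 + (O + 1)/(g + 8) = -3 + (1 + O)/(8 + g))
-988*H(5, 3) = -988*(-23 + 5 - 3*3)/(8 + 3) = -988*(-23 + 5 - 9)/11 = -988*(-27)/11 = -988*(-27/11) = 26676/11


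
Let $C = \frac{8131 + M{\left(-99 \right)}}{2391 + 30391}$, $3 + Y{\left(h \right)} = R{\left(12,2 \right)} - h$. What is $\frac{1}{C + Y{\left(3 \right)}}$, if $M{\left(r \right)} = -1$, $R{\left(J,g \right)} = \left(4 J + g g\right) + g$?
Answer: $\frac{16391}{790833} \approx 0.020726$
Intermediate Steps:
$R{\left(J,g \right)} = g + g^{2} + 4 J$ ($R{\left(J,g \right)} = \left(4 J + g^{2}\right) + g = \left(g^{2} + 4 J\right) + g = g + g^{2} + 4 J$)
$Y{\left(h \right)} = 51 - h$ ($Y{\left(h \right)} = -3 - \left(-54 + h\right) = 51 - h$)
$C = \frac{4065}{16391}$ ($C = \frac{8131 - 1}{2391 + 30391} = \frac{8130}{32782} = 8130 \cdot \frac{1}{32782} = \frac{4065}{16391} \approx 0.248$)
$\frac{1}{C + Y{\left(3 \right)}} = \frac{1}{\frac{4065}{16391} + \left(51 - 3\right)} = \frac{1}{\frac{4065}{16391} + 48} = \frac{1}{\frac{790833}{16391}} = \frac{16391}{790833}$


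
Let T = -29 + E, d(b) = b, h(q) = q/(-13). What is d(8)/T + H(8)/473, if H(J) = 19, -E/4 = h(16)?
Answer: -43245/148049 ≈ -0.29210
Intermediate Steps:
h(q) = -q/13 (h(q) = q*(-1/13) = -q/13)
E = 64/13 (E = -(-4)*16/13 = -4*(-16/13) = 64/13 ≈ 4.9231)
T = -313/13 (T = -29 + 64/13 = -313/13 ≈ -24.077)
d(8)/T + H(8)/473 = 8/(-313/13) + 19/473 = 8*(-13/313) + 19*(1/473) = -104/313 + 19/473 = -43245/148049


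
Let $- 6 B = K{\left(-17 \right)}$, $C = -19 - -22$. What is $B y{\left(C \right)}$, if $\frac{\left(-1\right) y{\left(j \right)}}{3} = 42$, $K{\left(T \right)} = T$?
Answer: $-357$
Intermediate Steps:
$C = 3$ ($C = -19 + 22 = 3$)
$y{\left(j \right)} = -126$ ($y{\left(j \right)} = \left(-3\right) 42 = -126$)
$B = \frac{17}{6}$ ($B = \left(- \frac{1}{6}\right) \left(-17\right) = \frac{17}{6} \approx 2.8333$)
$B y{\left(C \right)} = \frac{17}{6} \left(-126\right) = -357$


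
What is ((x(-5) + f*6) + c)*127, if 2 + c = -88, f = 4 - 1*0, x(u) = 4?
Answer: -7874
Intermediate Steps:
f = 4 (f = 4 + 0 = 4)
c = -90 (c = -2 - 88 = -90)
((x(-5) + f*6) + c)*127 = ((4 + 4*6) - 90)*127 = ((4 + 24) - 90)*127 = (28 - 90)*127 = -62*127 = -7874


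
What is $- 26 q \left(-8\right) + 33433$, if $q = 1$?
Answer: $33641$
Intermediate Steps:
$- 26 q \left(-8\right) + 33433 = \left(-26\right) 1 \left(-8\right) + 33433 = \left(-26\right) \left(-8\right) + 33433 = 208 + 33433 = 33641$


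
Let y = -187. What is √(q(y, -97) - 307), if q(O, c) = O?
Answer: I*√494 ≈ 22.226*I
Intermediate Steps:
√(q(y, -97) - 307) = √(-187 - 307) = √(-494) = I*√494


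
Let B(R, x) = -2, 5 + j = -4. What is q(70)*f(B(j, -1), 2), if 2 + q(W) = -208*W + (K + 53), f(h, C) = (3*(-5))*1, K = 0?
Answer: 217635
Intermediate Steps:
j = -9 (j = -5 - 4 = -9)
f(h, C) = -15 (f(h, C) = -15*1 = -15)
q(W) = 51 - 208*W (q(W) = -2 + (-208*W + (0 + 53)) = -2 + (-208*W + 53) = -2 + (53 - 208*W) = 51 - 208*W)
q(70)*f(B(j, -1), 2) = (51 - 208*70)*(-15) = (51 - 14560)*(-15) = -14509*(-15) = 217635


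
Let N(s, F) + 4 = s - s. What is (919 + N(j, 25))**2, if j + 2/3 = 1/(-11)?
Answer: 837225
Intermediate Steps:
j = -25/33 (j = -2/3 + 1/(-11) = -2/3 - 1/11 = -25/33 ≈ -0.75758)
N(s, F) = -4 (N(s, F) = -4 + (s - s) = -4 + 0 = -4)
(919 + N(j, 25))**2 = (919 - 4)**2 = 915**2 = 837225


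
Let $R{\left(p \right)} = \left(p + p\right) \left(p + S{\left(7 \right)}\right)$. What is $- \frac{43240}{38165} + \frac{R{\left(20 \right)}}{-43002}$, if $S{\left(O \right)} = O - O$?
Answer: $- \frac{188993848}{164117133} \approx -1.1516$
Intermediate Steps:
$S{\left(O \right)} = 0$
$R{\left(p \right)} = 2 p^{2}$ ($R{\left(p \right)} = \left(p + p\right) \left(p + 0\right) = 2 p p = 2 p^{2}$)
$- \frac{43240}{38165} + \frac{R{\left(20 \right)}}{-43002} = - \frac{43240}{38165} + \frac{2 \cdot 20^{2}}{-43002} = \left(-43240\right) \frac{1}{38165} + 2 \cdot 400 \left(- \frac{1}{43002}\right) = - \frac{8648}{7633} + 800 \left(- \frac{1}{43002}\right) = - \frac{8648}{7633} - \frac{400}{21501} = - \frac{188993848}{164117133}$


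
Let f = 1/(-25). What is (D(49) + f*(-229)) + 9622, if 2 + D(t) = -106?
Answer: 238079/25 ≈ 9523.2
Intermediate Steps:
D(t) = -108 (D(t) = -2 - 106 = -108)
f = -1/25 ≈ -0.040000
(D(49) + f*(-229)) + 9622 = (-108 - 1/25*(-229)) + 9622 = (-108 + 229/25) + 9622 = -2471/25 + 9622 = 238079/25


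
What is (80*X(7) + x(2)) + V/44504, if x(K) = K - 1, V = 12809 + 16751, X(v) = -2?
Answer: -880822/5563 ≈ -158.34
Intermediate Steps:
V = 29560
x(K) = -1 + K
(80*X(7) + x(2)) + V/44504 = (80*(-2) + (-1 + 2)) + 29560/44504 = (-160 + 1) + 29560*(1/44504) = -159 + 3695/5563 = -880822/5563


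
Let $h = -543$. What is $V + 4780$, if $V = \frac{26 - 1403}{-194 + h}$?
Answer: $\frac{3524237}{737} \approx 4781.9$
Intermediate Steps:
$V = \frac{1377}{737}$ ($V = \frac{26 - 1403}{-194 - 543} = - \frac{1377}{-737} = \left(-1377\right) \left(- \frac{1}{737}\right) = \frac{1377}{737} \approx 1.8684$)
$V + 4780 = \frac{1377}{737} + 4780 = \frac{3524237}{737}$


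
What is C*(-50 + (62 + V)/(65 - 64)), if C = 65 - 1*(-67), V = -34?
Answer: -2904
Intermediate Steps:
C = 132 (C = 65 + 67 = 132)
C*(-50 + (62 + V)/(65 - 64)) = 132*(-50 + (62 - 34)/(65 - 64)) = 132*(-50 + 28/1) = 132*(-50 + 28*1) = 132*(-50 + 28) = 132*(-22) = -2904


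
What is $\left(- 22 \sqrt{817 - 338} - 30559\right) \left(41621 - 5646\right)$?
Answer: $-1099360025 - 791450 \sqrt{479} \approx -1.1167 \cdot 10^{9}$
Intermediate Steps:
$\left(- 22 \sqrt{817 - 338} - 30559\right) \left(41621 - 5646\right) = \left(- 22 \sqrt{479} - 30559\right) 35975 = \left(-30559 - 22 \sqrt{479}\right) 35975 = -1099360025 - 791450 \sqrt{479}$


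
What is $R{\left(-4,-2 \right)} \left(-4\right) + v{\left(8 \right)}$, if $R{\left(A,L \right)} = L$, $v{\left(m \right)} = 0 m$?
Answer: $8$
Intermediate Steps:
$v{\left(m \right)} = 0$
$R{\left(-4,-2 \right)} \left(-4\right) + v{\left(8 \right)} = \left(-2\right) \left(-4\right) + 0 = 8 + 0 = 8$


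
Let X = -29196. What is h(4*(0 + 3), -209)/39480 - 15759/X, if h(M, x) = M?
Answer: 2882017/5336380 ≈ 0.54007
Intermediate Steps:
h(4*(0 + 3), -209)/39480 - 15759/X = (4*(0 + 3))/39480 - 15759/(-29196) = (4*3)*(1/39480) - 15759*(-1/29196) = 12*(1/39480) + 1751/3244 = 1/3290 + 1751/3244 = 2882017/5336380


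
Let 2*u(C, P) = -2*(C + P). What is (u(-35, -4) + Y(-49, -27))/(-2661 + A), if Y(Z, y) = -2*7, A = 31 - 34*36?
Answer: -25/3854 ≈ -0.0064868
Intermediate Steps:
u(C, P) = -C - P (u(C, P) = (-2*(C + P))/2 = (-2*C - 2*P)/2 = -C - P)
A = -1193 (A = 31 - 1224 = -1193)
Y(Z, y) = -14
(u(-35, -4) + Y(-49, -27))/(-2661 + A) = ((-1*(-35) - 1*(-4)) - 14)/(-2661 - 1193) = ((35 + 4) - 14)/(-3854) = (39 - 14)*(-1/3854) = 25*(-1/3854) = -25/3854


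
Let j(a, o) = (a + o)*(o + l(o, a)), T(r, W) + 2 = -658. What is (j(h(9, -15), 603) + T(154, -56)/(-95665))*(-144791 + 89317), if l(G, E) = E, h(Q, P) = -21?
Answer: -359516255564976/19133 ≈ -1.8790e+10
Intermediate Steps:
T(r, W) = -660 (T(r, W) = -2 - 658 = -660)
j(a, o) = (a + o)² (j(a, o) = (a + o)*(o + a) = (a + o)*(a + o) = (a + o)²)
(j(h(9, -15), 603) + T(154, -56)/(-95665))*(-144791 + 89317) = (((-21)² + 603² + 2*(-21)*603) - 660/(-95665))*(-144791 + 89317) = ((441 + 363609 - 25326) - 660*(-1/95665))*(-55474) = (338724 + 132/19133)*(-55474) = (6480806424/19133)*(-55474) = -359516255564976/19133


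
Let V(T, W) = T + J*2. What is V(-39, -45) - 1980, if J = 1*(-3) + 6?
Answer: -2013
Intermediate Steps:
J = 3 (J = -3 + 6 = 3)
V(T, W) = 6 + T (V(T, W) = T + 3*2 = T + 6 = 6 + T)
V(-39, -45) - 1980 = (6 - 39) - 1980 = -33 - 1980 = -2013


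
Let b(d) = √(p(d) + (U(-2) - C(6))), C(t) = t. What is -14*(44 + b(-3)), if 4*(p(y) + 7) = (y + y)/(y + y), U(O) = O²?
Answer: -616 - 7*I*√35 ≈ -616.0 - 41.413*I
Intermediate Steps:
p(y) = -27/4 (p(y) = -7 + ((y + y)/(y + y))/4 = -7 + ((2*y)/((2*y)))/4 = -7 + ((2*y)*(1/(2*y)))/4 = -7 + (¼)*1 = -7 + ¼ = -27/4)
b(d) = I*√35/2 (b(d) = √(-27/4 + ((-2)² - 1*6)) = √(-27/4 + (4 - 6)) = √(-27/4 - 2) = √(-35/4) = I*√35/2)
-14*(44 + b(-3)) = -14*(44 + I*√35/2) = -616 - 7*I*√35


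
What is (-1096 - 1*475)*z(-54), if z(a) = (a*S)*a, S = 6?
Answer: -27486216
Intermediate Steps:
z(a) = 6*a**2 (z(a) = (a*6)*a = (6*a)*a = 6*a**2)
(-1096 - 1*475)*z(-54) = (-1096 - 1*475)*(6*(-54)**2) = (-1096 - 475)*(6*2916) = -1571*17496 = -27486216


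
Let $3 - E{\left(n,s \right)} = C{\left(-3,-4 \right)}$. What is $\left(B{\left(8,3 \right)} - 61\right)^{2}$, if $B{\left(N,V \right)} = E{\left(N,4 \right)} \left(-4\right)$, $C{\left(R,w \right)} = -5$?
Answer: $8649$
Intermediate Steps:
$E{\left(n,s \right)} = 8$ ($E{\left(n,s \right)} = 3 - -5 = 3 + 5 = 8$)
$B{\left(N,V \right)} = -32$ ($B{\left(N,V \right)} = 8 \left(-4\right) = -32$)
$\left(B{\left(8,3 \right)} - 61\right)^{2} = \left(-32 - 61\right)^{2} = \left(-93\right)^{2} = 8649$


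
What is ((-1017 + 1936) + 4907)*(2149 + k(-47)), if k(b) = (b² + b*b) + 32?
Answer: 38445774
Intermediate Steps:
k(b) = 32 + 2*b² (k(b) = (b² + b²) + 32 = 2*b² + 32 = 32 + 2*b²)
((-1017 + 1936) + 4907)*(2149 + k(-47)) = ((-1017 + 1936) + 4907)*(2149 + (32 + 2*(-47)²)) = (919 + 4907)*(2149 + (32 + 2*2209)) = 5826*(2149 + (32 + 4418)) = 5826*(2149 + 4450) = 5826*6599 = 38445774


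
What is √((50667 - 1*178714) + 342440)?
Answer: √214393 ≈ 463.03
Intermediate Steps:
√((50667 - 1*178714) + 342440) = √((50667 - 178714) + 342440) = √(-128047 + 342440) = √214393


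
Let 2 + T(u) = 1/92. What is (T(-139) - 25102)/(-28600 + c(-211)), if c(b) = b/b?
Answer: 2309567/2631108 ≈ 0.87779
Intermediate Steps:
c(b) = 1
T(u) = -183/92 (T(u) = -2 + 1/92 = -183/92)
(T(-139) - 25102)/(-28600 + c(-211)) = (-183/92 - 25102)/(-28600 + 1) = -2309567/92/(-28599) = -2309567/92*(-1/28599) = 2309567/2631108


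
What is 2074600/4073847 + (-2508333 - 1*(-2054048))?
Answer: -1850685509795/4073847 ≈ -4.5428e+5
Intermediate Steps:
2074600/4073847 + (-2508333 - 1*(-2054048)) = 2074600*(1/4073847) + (-2508333 + 2054048) = 2074600/4073847 - 454285 = -1850685509795/4073847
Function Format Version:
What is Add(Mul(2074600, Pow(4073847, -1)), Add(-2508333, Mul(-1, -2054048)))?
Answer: Rational(-1850685509795, 4073847) ≈ -4.5428e+5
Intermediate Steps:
Add(Mul(2074600, Pow(4073847, -1)), Add(-2508333, Mul(-1, -2054048))) = Add(Mul(2074600, Rational(1, 4073847)), Add(-2508333, 2054048)) = Add(Rational(2074600, 4073847), -454285) = Rational(-1850685509795, 4073847)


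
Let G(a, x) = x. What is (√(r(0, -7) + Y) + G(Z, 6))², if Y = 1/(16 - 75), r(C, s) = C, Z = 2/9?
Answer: (354 + I*√59)²/3481 ≈ 35.983 + 1.5623*I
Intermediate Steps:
Z = 2/9 (Z = 2*(⅑) = 2/9 ≈ 0.22222)
Y = -1/59 (Y = 1/(-59) = -1/59 ≈ -0.016949)
(√(r(0, -7) + Y) + G(Z, 6))² = (√(0 - 1/59) + 6)² = (√(-1/59) + 6)² = (I*√59/59 + 6)² = (6 + I*√59/59)²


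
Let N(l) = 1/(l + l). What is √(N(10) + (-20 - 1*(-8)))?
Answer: I*√1195/10 ≈ 3.4569*I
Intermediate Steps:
N(l) = 1/(2*l)
√(N(10) + (-20 - 1*(-8))) = √((½)/10 + (-20 - 1*(-8))) = √((½)*(⅒) + (-20 + 8)) = √(1/20 - 12) = √(-239/20) = I*√1195/10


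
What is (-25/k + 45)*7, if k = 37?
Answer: 11480/37 ≈ 310.27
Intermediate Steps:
(-25/k + 45)*7 = (-25/37 + 45)*7 = (1640/37)*7 = 11480/37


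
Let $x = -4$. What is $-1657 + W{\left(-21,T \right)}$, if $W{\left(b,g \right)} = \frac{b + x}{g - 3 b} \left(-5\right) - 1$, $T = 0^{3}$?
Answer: $- \frac{104329}{63} \approx -1656.0$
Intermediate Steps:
$T = 0$
$W{\left(b,g \right)} = -1 - \frac{5 \left(-4 + b\right)}{g - 3 b}$ ($W{\left(b,g \right)} = \frac{b - 4}{g - 3 b} \left(-5\right) - 1 = \frac{-4 + b}{g - 3 b} \left(-5\right) - 1 = - \frac{5 \left(-4 + b\right)}{g - 3 b} - 1 = -1 - \frac{5 \left(-4 + b\right)}{g - 3 b}$)
$-1657 + W{\left(-21,T \right)} = -1657 + \frac{-20 + 0 + 2 \left(-21\right)}{\left(-1\right) 0 + 3 \left(-21\right)} = -1657 + \frac{-20 + 0 - 42}{0 - 63} = -1657 + \frac{1}{-63} \left(-62\right) = -1657 - - \frac{62}{63} = -1657 + \frac{62}{63} = - \frac{104329}{63}$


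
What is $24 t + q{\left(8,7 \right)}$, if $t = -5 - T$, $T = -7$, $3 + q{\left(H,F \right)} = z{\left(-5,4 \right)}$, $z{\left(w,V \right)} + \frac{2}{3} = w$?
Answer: $\frac{118}{3} \approx 39.333$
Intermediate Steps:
$z{\left(w,V \right)} = - \frac{2}{3} + w$
$q{\left(H,F \right)} = - \frac{26}{3}$ ($q{\left(H,F \right)} = -3 - \frac{17}{3} = - \frac{26}{3}$)
$t = 2$ ($t = -5 - -7 = -5 + 7 = 2$)
$24 t + q{\left(8,7 \right)} = 24 \cdot 2 - \frac{26}{3} = 48 - \frac{26}{3} = \frac{118}{3}$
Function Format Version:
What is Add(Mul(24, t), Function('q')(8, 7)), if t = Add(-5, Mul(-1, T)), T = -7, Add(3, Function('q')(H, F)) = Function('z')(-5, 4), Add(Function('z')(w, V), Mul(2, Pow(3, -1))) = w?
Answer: Rational(118, 3) ≈ 39.333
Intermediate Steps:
Function('z')(w, V) = Add(Rational(-2, 3), w)
Function('q')(H, F) = Rational(-26, 3) (Function('q')(H, F) = Add(-3, Add(Rational(-2, 3), -5)) = Add(-3, Rational(-17, 3)) = Rational(-26, 3))
t = 2 (t = Add(-5, Mul(-1, -7)) = Add(-5, 7) = 2)
Add(Mul(24, t), Function('q')(8, 7)) = Add(Mul(24, 2), Rational(-26, 3)) = Add(48, Rational(-26, 3)) = Rational(118, 3)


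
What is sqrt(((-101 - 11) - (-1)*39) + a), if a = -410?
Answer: I*sqrt(483) ≈ 21.977*I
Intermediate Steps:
sqrt(((-101 - 11) - (-1)*39) + a) = sqrt(((-101 - 11) - (-1)*39) - 410) = sqrt((-112 - 1*(-39)) - 410) = sqrt((-112 + 39) - 410) = sqrt(-73 - 410) = sqrt(-483) = I*sqrt(483)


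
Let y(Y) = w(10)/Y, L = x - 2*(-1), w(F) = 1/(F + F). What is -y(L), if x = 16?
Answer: -1/360 ≈ -0.0027778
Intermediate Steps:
w(F) = 1/(2*F)
L = 18 (L = 16 - 2*(-1) = 16 + 2 = 18)
y(Y) = 1/(20*Y) (y(Y) = ((1/2)/10)/Y = ((1/2)*(1/10))/Y = 1/(20*Y))
-y(L) = -1/(20*18) = -1*1/360 = -1/360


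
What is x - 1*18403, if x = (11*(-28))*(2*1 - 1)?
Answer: -18711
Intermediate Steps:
x = -308 (x = -308*(2 - 1) = -308*1 = -308)
x - 1*18403 = -308 - 1*18403 = -308 - 18403 = -18711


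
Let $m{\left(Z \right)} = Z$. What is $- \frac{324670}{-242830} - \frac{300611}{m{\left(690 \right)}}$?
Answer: $- \frac{7277334683}{16755270} \approx -434.33$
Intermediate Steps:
$- \frac{324670}{-242830} - \frac{300611}{m{\left(690 \right)}} = - \frac{324670}{-242830} - \frac{300611}{690} = \left(-324670\right) \left(- \frac{1}{242830}\right) - \frac{300611}{690} = \frac{32467}{24283} - \frac{300611}{690} = - \frac{7277334683}{16755270}$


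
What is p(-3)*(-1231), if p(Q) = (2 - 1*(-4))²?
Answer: -44316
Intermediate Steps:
p(Q) = 36 (p(Q) = (2 + 4)² = 6² = 36)
p(-3)*(-1231) = 36*(-1231) = -44316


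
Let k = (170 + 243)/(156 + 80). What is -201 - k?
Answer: -811/4 ≈ -202.75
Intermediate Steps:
k = 7/4 (k = 413/236 = 413*(1/236) = 7/4 ≈ 1.7500)
-201 - k = -201 - 1*7/4 = -201 - 7/4 = -811/4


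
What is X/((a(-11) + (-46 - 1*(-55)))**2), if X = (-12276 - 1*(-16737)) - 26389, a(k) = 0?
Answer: -21928/81 ≈ -270.72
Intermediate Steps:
X = -21928 (X = (-12276 + 16737) - 26389 = 4461 - 26389 = -21928)
X/((a(-11) + (-46 - 1*(-55)))**2) = -21928/(0 + (-46 - 1*(-55)))**2 = -21928/(0 + (-46 + 55))**2 = -21928/(0 + 9)**2 = -21928/(9**2) = -21928/81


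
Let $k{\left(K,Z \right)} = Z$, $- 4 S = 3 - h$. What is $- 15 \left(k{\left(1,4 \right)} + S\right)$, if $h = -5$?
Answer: $-30$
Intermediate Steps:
$S = -2$ ($S = - \frac{3 - -5}{4} = - \frac{3 + 5}{4} = \left(- \frac{1}{4}\right) 8 = -2$)
$- 15 \left(k{\left(1,4 \right)} + S\right) = - 15 \left(4 - 2\right) = \left(-15\right) 2 = -30$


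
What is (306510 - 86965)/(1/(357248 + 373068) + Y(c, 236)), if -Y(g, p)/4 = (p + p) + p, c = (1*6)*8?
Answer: -160337226220/2068254911 ≈ -77.523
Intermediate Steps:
c = 48 (c = 6*8 = 48)
Y(g, p) = -12*p (Y(g, p) = -4*((p + p) + p) = -4*(2*p + p) = -12*p)
(306510 - 86965)/(1/(357248 + 373068) + Y(c, 236)) = (306510 - 86965)/(1/(357248 + 373068) - 12*236) = 219545/(1/730316 - 2832) = 219545/(-2068254911/730316) = 219545*(-730316/2068254911) = -160337226220/2068254911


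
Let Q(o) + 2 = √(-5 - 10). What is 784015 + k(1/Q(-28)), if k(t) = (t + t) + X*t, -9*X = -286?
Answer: 7056103/9 - 16*I*√15/9 ≈ 7.8401e+5 - 6.8853*I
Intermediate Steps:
X = 286/9 (X = -⅑*(-286) = 286/9 ≈ 31.778)
Q(o) = -2 + I*√15 (Q(o) = -2 + √(-5 - 10) = -2 + √(-15) = -2 + I*√15)
k(t) = 304*t/9 (k(t) = (t + t) + 286*t/9 = 2*t + 286*t/9 = 304*t/9)
784015 + k(1/Q(-28)) = 784015 + 304/(9*(-2 + I*√15))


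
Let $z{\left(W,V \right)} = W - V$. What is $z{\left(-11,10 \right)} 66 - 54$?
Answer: $-1440$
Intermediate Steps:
$z{\left(-11,10 \right)} 66 - 54 = \left(-11 - 10\right) 66 - 54 = \left(-21\right) 66 - 54 = -1386 - 54 = -1440$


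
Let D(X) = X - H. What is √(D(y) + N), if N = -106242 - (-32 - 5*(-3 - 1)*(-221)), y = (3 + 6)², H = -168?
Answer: I*√101541 ≈ 318.65*I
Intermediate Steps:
y = 81 (y = 9² = 81)
D(X) = 168 + X (D(X) = X - 1*(-168) = X + 168 = 168 + X)
N = -101790 (N = -106242 - (-32 - 5*(-4)*(-221)) = -106242 - (-32 + 20*(-221)) = -106242 - (-32 - 4420) = -106242 - 1*(-4452) = -106242 + 4452 = -101790)
√(D(y) + N) = √((168 + 81) - 101790) = √(249 - 101790) = √(-101541) = I*√101541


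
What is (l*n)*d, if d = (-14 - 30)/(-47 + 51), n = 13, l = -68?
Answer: 9724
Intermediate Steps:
d = -11 (d = -44/4 = -44*¼ = -11)
(l*n)*d = -68*13*(-11) = -884*(-11) = 9724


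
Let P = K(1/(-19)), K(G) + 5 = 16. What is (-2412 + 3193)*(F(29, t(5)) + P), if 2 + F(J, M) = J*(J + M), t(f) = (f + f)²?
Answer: 2928750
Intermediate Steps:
K(G) = 11 (K(G) = -5 + 16 = 11)
t(f) = 4*f² (t(f) = (2*f)² = 4*f²)
P = 11
F(J, M) = -2 + J*(J + M)
(-2412 + 3193)*(F(29, t(5)) + P) = (-2412 + 3193)*((-2 + 29² + 29*(4*5²)) + 11) = 781*((-2 + 841 + 29*(4*25)) + 11) = 781*((-2 + 841 + 29*100) + 11) = 781*((-2 + 841 + 2900) + 11) = 781*(3739 + 11) = 781*3750 = 2928750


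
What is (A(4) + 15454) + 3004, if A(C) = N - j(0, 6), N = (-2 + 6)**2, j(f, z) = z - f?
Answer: 18468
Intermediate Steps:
N = 16 (N = 4**2 = 16)
A(C) = 10 (A(C) = 16 - (6 - 1*0) = 16 - (6 + 0) = 16 - 1*6 = 16 - 6 = 10)
(A(4) + 15454) + 3004 = (10 + 15454) + 3004 = 15464 + 3004 = 18468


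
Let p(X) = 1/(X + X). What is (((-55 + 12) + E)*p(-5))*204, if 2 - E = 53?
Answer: 9588/5 ≈ 1917.6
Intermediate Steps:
p(X) = 1/(2*X)
E = -51 (E = 2 - 1*53 = 2 - 53 = -51)
(((-55 + 12) + E)*p(-5))*204 = (((-55 + 12) - 51)*((½)/(-5)))*204 = ((-43 - 51)*((½)*(-⅕)))*204 = -94*(-⅒)*204 = (47/5)*204 = 9588/5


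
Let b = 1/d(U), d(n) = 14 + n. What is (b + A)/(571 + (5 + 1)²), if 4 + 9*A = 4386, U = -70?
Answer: 245383/305928 ≈ 0.80209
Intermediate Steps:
b = -1/56 (b = 1/(14 - 70) = 1/(-56) = -1/56 ≈ -0.017857)
A = 4382/9 (A = -4/9 + (⅑)*4386 = -4/9 + 1462/3 = 4382/9 ≈ 486.89)
(b + A)/(571 + (5 + 1)²) = (-1/56 + 4382/9)/(571 + (5 + 1)²) = 245383/(504*(571 + 6²)) = 245383/(504*(571 + 36)) = (245383/504)/607 = (245383/504)*(1/607) = 245383/305928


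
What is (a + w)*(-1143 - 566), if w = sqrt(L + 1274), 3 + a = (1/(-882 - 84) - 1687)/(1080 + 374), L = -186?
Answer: 9986259515/1404564 - 13672*sqrt(17) ≈ -49261.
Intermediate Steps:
a = -5843335/1404564 (a = -3 + (1/(-882 - 84) - 1687)/(1080 + 374) = -3 + (1/(-966) - 1687)/1454 = -3 + (-1/966 - 1687)*(1/1454) = -3 - 1629643/966*1/1454 = -3 - 1629643/1404564 = -5843335/1404564 ≈ -4.1602)
w = 8*sqrt(17) (w = sqrt(-186 + 1274) = sqrt(1088) = 8*sqrt(17) ≈ 32.985)
(a + w)*(-1143 - 566) = (-5843335/1404564 + 8*sqrt(17))*(-1143 - 566) = (-5843335/1404564 + 8*sqrt(17))*(-1709) = 9986259515/1404564 - 13672*sqrt(17)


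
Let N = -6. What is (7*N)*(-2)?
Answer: 84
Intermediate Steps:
(7*N)*(-2) = (7*(-6))*(-2) = -42*(-2) = 84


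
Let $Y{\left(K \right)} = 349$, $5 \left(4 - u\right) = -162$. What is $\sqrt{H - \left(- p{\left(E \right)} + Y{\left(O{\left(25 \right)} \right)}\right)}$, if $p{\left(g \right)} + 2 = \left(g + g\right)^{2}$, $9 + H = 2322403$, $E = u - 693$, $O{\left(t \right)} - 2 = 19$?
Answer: $\frac{\sqrt{101163431}}{5} \approx 2011.6$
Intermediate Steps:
$u = \frac{182}{5}$ ($u = 4 - - \frac{162}{5} = 4 + \frac{162}{5} = \frac{182}{5} \approx 36.4$)
$O{\left(t \right)} = 21$ ($O{\left(t \right)} = 2 + 19 = 21$)
$E = - \frac{3283}{5}$ ($E = \frac{182}{5} - 693 = - \frac{3283}{5} \approx -656.6$)
$H = 2322394$ ($H = -9 + 2322403 = 2322394$)
$p{\left(g \right)} = -2 + 4 g^{2}$ ($p{\left(g \right)} = -2 + \left(g + g\right)^{2} = -2 + \left(2 g\right)^{2} = -2 + 4 g^{2}$)
$\sqrt{H - \left(- p{\left(E \right)} + Y{\left(O{\left(25 \right)} \right)}\right)} = \sqrt{2322394 - \left(351 - \frac{43112356}{25}\right)} = \sqrt{2322394 + \left(\left(-2 + 4 \cdot \frac{10778089}{25}\right) - 349\right)} = \sqrt{2322394 + \left(\left(-2 + \frac{43112356}{25}\right) - 349\right)} = \sqrt{2322394 + \left(\frac{43112306}{25} - 349\right)} = \sqrt{2322394 + \frac{43103581}{25}} = \sqrt{\frac{101163431}{25}} = \frac{\sqrt{101163431}}{5}$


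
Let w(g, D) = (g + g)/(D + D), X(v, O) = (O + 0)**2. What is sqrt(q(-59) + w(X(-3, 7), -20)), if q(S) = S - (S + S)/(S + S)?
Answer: I*sqrt(6245)/10 ≈ 7.9025*I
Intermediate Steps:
X(v, O) = O**2
w(g, D) = g/D (w(g, D) = (2*g)/((2*D)) = (2*g)*(1/(2*D)) = g/D)
q(S) = -1 + S (q(S) = S - 2*S/(2*S) = S - 2*S*1/(2*S) = S - 1*1 = S - 1 = -1 + S)
sqrt(q(-59) + w(X(-3, 7), -20)) = sqrt((-1 - 59) + 7**2/(-20)) = sqrt(-60 + 49*(-1/20)) = sqrt(-60 - 49/20) = sqrt(-1249/20) = I*sqrt(6245)/10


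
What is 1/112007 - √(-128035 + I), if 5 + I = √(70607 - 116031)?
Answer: 1/112007 - 2*√(-32010 + I*√2839) ≈ -0.2978 - 357.83*I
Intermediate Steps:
I = -5 + 4*I*√2839 (I = -5 + √(70607 - 116031) = -5 + √(-45424) = -5 + 4*I*√2839 ≈ -5.0 + 213.13*I)
1/112007 - √(-128035 + I) = 1/112007 - √(-128035 + (-5 + 4*I*√2839)) = 1/112007 - √(-128040 + 4*I*√2839)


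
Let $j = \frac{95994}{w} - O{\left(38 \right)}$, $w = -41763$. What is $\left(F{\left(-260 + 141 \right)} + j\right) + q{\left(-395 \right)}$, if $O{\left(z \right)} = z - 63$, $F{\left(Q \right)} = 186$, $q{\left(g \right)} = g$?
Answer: $- \frac{2593462}{13921} \approx -186.3$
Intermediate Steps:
$O{\left(z \right)} = -63 + z$ ($O{\left(z \right)} = z - 63 = -63 + z$)
$j = \frac{316027}{13921}$ ($j = \frac{95994}{-41763} - \left(-63 + 38\right) = 95994 \left(- \frac{1}{41763}\right) - -25 = - \frac{31998}{13921} + 25 = \frac{316027}{13921} \approx 22.701$)
$\left(F{\left(-260 + 141 \right)} + j\right) + q{\left(-395 \right)} = \left(186 + \frac{316027}{13921}\right) - 395 = \frac{2905333}{13921} - 395 = - \frac{2593462}{13921}$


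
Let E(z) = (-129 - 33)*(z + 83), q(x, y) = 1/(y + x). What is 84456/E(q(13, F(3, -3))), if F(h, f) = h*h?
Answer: -34408/5481 ≈ -6.2777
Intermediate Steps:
F(h, f) = h²
q(x, y) = 1/(x + y)
E(z) = -13446 - 162*z (E(z) = -162*(83 + z) = -13446 - 162*z)
84456/E(q(13, F(3, -3))) = 84456/(-13446 - 162/(13 + 3²)) = 84456/(-13446 - 162/(13 + 9)) = 84456/(-13446 - 162/22) = 84456/(-13446 - 162*1/22) = 84456/(-13446 - 81/11) = 84456/(-147987/11) = 84456*(-11/147987) = -34408/5481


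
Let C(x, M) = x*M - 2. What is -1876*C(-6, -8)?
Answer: -86296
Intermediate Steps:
C(x, M) = -2 + M*x (C(x, M) = M*x - 2 = -2 + M*x)
-1876*C(-6, -8) = -1876*(-2 - 8*(-6)) = -1876*(-2 + 48) = -1876*46 = -86296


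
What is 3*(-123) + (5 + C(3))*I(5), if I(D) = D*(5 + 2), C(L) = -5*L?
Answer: -719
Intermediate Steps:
I(D) = 7*D (I(D) = D*7 = 7*D)
3*(-123) + (5 + C(3))*I(5) = 3*(-123) + (5 - 5*3)*(7*5) = -369 + (5 - 15)*35 = -369 - 10*35 = -369 - 350 = -719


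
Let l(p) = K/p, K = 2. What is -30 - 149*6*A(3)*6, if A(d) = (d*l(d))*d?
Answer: -32214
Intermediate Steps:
l(p) = 2/p
A(d) = 2*d (A(d) = (d*(2/d))*d = 2*d)
-30 - 149*6*A(3)*6 = -30 - 149*6*(2*3)*6 = -30 - 149*6*6*6 = -30 - 5364*6 = -30 - 149*216 = -30 - 32184 = -32214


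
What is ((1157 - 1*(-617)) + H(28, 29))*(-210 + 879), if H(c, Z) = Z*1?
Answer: 1206207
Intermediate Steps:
H(c, Z) = Z
((1157 - 1*(-617)) + H(28, 29))*(-210 + 879) = ((1157 - 1*(-617)) + 29)*(-210 + 879) = ((1157 + 617) + 29)*669 = (1774 + 29)*669 = 1803*669 = 1206207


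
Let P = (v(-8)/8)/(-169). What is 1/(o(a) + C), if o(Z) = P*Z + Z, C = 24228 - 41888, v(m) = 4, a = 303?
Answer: -338/5866969 ≈ -5.7611e-5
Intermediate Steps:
C = -17660
P = -1/338 (P = (4/8)/(-169) = (4*(⅛))*(-1/169) = (½)*(-1/169) = -1/338 ≈ -0.0029586)
o(Z) = 337*Z/338 (o(Z) = -Z/338 + Z = 337*Z/338)
1/(o(a) + C) = 1/((337/338)*303 - 17660) = 1/(102111/338 - 17660) = 1/(-5866969/338) = -338/5866969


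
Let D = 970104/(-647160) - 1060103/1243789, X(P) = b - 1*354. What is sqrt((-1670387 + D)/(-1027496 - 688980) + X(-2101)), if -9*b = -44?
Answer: I*sqrt(2595993749547676761564167174841504535)/86352741653044890 ≈ 18.658*I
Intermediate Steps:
b = 44/9 (b = -1/9*(-44) = 44/9 ≈ 4.8889)
X(P) = -3142/9 (X(P) = 44/9 - 1*354 = 44/9 - 354 = -3142/9)
D = -78860872564/33538770385 (D = 970104*(-1/647160) - 1060103*1/1243789 = -40421/26965 - 1060103/1243789 = -78860872564/33538770385 ≈ -2.3513)
sqrt((-1670387 + D)/(-1027496 - 688980) + X(-2101)) = sqrt((-1670387 - 78860872564/33538770385)/(-1027496 - 688980) - 3142/9) = sqrt(-56022804907961559/33538770385/(-1716476) - 3142/9) = sqrt(-56022804907961559/33538770385*(-1/1716476) - 3142/9) = sqrt(56022804907961559/57568494435363260 - 3142/9) = sqrt(-180376004271739708889/518116449918269340) = I*sqrt(2595993749547676761564167174841504535)/86352741653044890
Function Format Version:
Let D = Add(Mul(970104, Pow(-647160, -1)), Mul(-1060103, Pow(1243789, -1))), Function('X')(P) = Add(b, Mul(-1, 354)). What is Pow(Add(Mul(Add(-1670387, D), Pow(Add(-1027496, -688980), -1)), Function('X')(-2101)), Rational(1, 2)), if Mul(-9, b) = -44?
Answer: Mul(Rational(1, 86352741653044890), I, Pow(2595993749547676761564167174841504535, Rational(1, 2))) ≈ Mul(18.658, I)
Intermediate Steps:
b = Rational(44, 9) (b = Mul(Rational(-1, 9), -44) = Rational(44, 9) ≈ 4.8889)
Function('X')(P) = Rational(-3142, 9) (Function('X')(P) = Add(Rational(44, 9), Mul(-1, 354)) = Add(Rational(44, 9), -354) = Rational(-3142, 9))
D = Rational(-78860872564, 33538770385) (D = Add(Mul(970104, Rational(-1, 647160)), Mul(-1060103, Rational(1, 1243789))) = Add(Rational(-40421, 26965), Rational(-1060103, 1243789)) = Rational(-78860872564, 33538770385) ≈ -2.3513)
Pow(Add(Mul(Add(-1670387, D), Pow(Add(-1027496, -688980), -1)), Function('X')(-2101)), Rational(1, 2)) = Pow(Add(Mul(Add(-1670387, Rational(-78860872564, 33538770385)), Pow(Add(-1027496, -688980), -1)), Rational(-3142, 9)), Rational(1, 2)) = Pow(Add(Mul(Rational(-56022804907961559, 33538770385), Pow(-1716476, -1)), Rational(-3142, 9)), Rational(1, 2)) = Pow(Add(Mul(Rational(-56022804907961559, 33538770385), Rational(-1, 1716476)), Rational(-3142, 9)), Rational(1, 2)) = Pow(Add(Rational(56022804907961559, 57568494435363260), Rational(-3142, 9)), Rational(1, 2)) = Pow(Rational(-180376004271739708889, 518116449918269340), Rational(1, 2)) = Mul(Rational(1, 86352741653044890), I, Pow(2595993749547676761564167174841504535, Rational(1, 2)))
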